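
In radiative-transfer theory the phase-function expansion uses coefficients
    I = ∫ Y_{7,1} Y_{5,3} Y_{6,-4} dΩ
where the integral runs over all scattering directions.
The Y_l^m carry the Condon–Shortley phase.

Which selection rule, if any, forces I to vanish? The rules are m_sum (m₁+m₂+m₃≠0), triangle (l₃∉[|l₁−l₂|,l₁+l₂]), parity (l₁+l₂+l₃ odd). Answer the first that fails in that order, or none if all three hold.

none

azimuthal sum: 1 + 3 − 4 = 0  ✓
2 ≤ 6 ≤ 12 (triangle on l)  ✓
L = 7 + 5 + 6 = 18 (even)  ✓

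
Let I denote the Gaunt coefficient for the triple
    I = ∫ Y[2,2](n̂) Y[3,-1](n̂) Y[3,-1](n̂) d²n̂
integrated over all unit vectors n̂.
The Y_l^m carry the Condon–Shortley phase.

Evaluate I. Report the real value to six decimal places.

m-sum 0 ✓  L=8 even ✓  1≤3≤5 ✓
Π(2lᵢ+1) = 5×7×7 = 245
triangle coeff Δ(2,3,3) = 1/3780
Σ_t [0,2]: t=0:+1/24 t=1:−1/4 t=2:+1/24 = -1/6
(3j)²=4/105 [(2 3 3; 0 0 0)], sign=+1
Σ_t [0,0]: t=0:+1/16 = 1/16
(3j)²=2/35 [(2 3 3; 2 -1 -1)], sign=+1
⇒ 4πI² = 8/15
I = (+1)√(8/15/(4π)) = 0.20601291

0.206013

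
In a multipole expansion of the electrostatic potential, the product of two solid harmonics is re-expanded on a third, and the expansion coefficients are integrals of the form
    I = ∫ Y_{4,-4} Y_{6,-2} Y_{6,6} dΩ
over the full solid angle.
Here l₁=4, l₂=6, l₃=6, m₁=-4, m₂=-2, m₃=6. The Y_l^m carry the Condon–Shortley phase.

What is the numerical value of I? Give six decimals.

m-sum 0 ✓  L=16 even ✓  2≤6≤10 ✓
Π(2lᵢ+1) = 9×13×13 = 1521
triangle coeff Δ(4,6,6) = 1/15315300
Σ_t [0,4]: t=0:+1/829440 t=1:−1/25920 t=2:+1/9216 t=3:−1/25920 t=4:+1/829440 = 7/207360
(3j)²=28/2431 [(4 6 6; 0 0 0)], sign=+1
Σ_t [4,4]: t=4:+1/23224320 = 1/23224320
(3j)²=1/442 [(4 6 6; -4 -2 6)], sign=+1
⇒ 4πI² = 126/3179
I = (+1)√(126/3179/(4π)) = 0.05616103

0.056161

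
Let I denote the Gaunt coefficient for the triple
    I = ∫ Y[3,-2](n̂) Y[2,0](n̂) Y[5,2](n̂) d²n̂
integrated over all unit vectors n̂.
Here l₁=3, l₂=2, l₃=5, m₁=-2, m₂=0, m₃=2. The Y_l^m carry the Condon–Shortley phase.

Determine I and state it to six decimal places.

0.190188

Checks pass: Σm=0; 10 even; l₃=5∈[1,5].
(2·3+1)(2·2+1)(2·5+1) = 385
Δ: 0! 6! 4! / 11! → 1/2310
sum: t=0:+1/144 = 1/144
3j²(3 2 5; 0 0 0) = Δ·Π!·Σ² = 10/231  (sign -1)
sum: t=0:+1/480 = 1/480
3j²(3 2 5; -2 0 2) = Δ·Π!·Σ² = 3/110  (sign -1)
combine: 4πI² = 385·10/231·3/110 = 5/11
take √, sign +1: I = 0.19018827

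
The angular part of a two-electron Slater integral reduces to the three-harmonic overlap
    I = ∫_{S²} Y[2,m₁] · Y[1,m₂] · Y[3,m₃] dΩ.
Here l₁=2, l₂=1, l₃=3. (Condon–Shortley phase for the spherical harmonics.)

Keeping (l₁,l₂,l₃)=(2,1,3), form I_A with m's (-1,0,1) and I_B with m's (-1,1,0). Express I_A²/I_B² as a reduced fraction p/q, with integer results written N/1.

8/3

Shared (l₁,l₂,l₃)=(2,1,3): N and (l;000)² cancel in I_A²/I_B².
A: Δ = 0!·4!·2!/7! = 1/105; Racah Σ t=0..0: t=0:+1/6 = 1/6; ⇒ 3j(2 1 3; -1 0 1)² = 8/105, sgn +1
B: Δ = 0!·4!·2!/7! = 1/105; Racah Σ t=0..0: t=0:+1/12 = 1/12; ⇒ 3j(2 1 3; -1 1 0)² = 1/35, sgn -1
I_A²/I_B² = (8/105)/(1/35) = 8/3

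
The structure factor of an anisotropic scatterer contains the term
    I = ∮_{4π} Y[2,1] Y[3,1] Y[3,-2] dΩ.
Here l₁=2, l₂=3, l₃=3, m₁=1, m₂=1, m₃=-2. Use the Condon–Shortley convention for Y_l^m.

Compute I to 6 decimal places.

0.162868

Checks pass: Σm=0; 8 even; l₃=3∈[1,5].
(2·2+1)(2·3+1)(2·3+1) = 245
Δ: 2! 2! 4! / 9! → 1/3780
sum: t=0:+1/24 t=1:−1/4 t=2:+1/24 = -1/6
3j²(2 3 3; 0 0 0) = Δ·Π!·Σ² = 4/105  (sign +1)
sum: t=0:+1/48 t=1:−1/12 = -1/16
3j²(2 3 3; 1 1 -2) = Δ·Π!·Σ² = 1/28  (sign +1)
combine: 4πI² = 245·4/105·1/28 = 1/3
take √, sign +1: I = 0.16286750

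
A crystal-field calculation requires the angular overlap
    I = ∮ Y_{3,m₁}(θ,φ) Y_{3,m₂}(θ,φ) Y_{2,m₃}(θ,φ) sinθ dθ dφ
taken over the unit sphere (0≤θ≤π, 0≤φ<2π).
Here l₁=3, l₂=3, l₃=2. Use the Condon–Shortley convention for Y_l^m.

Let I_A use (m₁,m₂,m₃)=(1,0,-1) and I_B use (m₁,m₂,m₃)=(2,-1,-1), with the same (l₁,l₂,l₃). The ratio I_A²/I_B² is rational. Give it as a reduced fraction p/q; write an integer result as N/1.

2/15

l's match ⇒ only the (l;m) 3-j factors differ between A and B.
A: triangle coeff Δ(3,3,2) = 1/3780; Σ_t [1,2]: t=1:−1/12 t=2:+1/8 = 1/24; (3j)²=1/210 [(3 3 2; 1 0 -1)], sign=-1
B: triangle coeff Δ(3,3,2) = 1/3780; Σ_t [0,1]: t=0:+1/48 t=1:−1/12 = -1/16; (3j)²=1/28 [(3 3 2; 2 -1 -1)], sign=+1
I_A²/I_B² = (1/210)/(1/28) = 2/15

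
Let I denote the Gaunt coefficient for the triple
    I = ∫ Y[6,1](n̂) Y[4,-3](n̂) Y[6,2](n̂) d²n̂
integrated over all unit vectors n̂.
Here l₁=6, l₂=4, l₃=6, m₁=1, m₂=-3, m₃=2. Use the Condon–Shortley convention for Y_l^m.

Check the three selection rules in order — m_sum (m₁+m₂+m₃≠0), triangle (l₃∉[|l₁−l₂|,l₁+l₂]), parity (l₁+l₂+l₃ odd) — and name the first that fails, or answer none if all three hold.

none

azimuthal sum: 1 − 3 + 2 = 0  ✓
2 ≤ 6 ≤ 10 (triangle on l)  ✓
L = 6 + 4 + 6 = 16 (even)  ✓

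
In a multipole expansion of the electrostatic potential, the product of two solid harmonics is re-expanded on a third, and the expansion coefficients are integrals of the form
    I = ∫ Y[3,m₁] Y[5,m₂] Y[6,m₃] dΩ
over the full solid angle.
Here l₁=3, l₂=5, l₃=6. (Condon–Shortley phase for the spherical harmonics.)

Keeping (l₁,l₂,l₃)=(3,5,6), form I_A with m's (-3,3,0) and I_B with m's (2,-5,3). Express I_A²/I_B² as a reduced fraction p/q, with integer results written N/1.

14/9

l's match ⇒ only the (l;m) 3-j factors differ between A and B.
A: triangle coeff Δ(3,5,6) = 1/675675; Σ_t [2,2]: t=2:+1/69120 = 1/69120; (3j)²=4/429 [(3 5 6; -3 3 0)], sign=+1
B: triangle coeff Δ(3,5,6) = 1/675675; Σ_t [0,0]: t=0:+1/483840 = 1/483840; (3j)²=6/1001 [(3 5 6; 2 -5 3)], sign=-1
I_A²/I_B² = (4/429)/(6/1001) = 14/9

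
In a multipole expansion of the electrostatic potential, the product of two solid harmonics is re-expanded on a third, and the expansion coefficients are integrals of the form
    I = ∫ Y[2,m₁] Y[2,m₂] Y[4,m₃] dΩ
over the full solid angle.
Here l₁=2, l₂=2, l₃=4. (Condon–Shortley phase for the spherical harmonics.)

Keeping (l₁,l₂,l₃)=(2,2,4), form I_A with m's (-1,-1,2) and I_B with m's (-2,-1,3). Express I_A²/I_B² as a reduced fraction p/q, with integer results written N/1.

Same 2,2,4: normalisation and zero-m 3j drop out of the ratio.
A: Δ: 0! 4! 4! / 9! → 1/630; sum: t=0:+1/36 = 1/36; 3j²(2 2 4; -1 -1 2) = Δ·Π!·Σ² = 4/63  (sign +1)
B: Δ: 0! 4! 4! / 9! → 1/630; sum: t=0:+1/144 = 1/144; 3j²(2 2 4; -2 -1 3) = Δ·Π!·Σ² = 1/18  (sign -1)
I_A²/I_B² = (4/63)/(1/18) = 8/7

8/7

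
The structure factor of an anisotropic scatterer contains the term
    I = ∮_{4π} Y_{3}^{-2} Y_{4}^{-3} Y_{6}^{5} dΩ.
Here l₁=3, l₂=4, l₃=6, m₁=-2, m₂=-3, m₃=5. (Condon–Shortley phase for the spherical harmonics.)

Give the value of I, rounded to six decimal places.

l₁+l₂+l₃=13 is odd: 3j(l;000)=0 ⇒ I=0

0.000000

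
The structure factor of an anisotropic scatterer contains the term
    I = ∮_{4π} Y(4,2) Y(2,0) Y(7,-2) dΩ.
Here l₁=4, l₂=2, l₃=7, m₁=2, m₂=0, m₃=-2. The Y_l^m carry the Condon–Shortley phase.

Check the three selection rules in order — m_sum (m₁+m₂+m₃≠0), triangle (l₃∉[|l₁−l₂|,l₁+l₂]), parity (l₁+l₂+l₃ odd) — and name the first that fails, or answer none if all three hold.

azimuthal sum: 2 + 0 − 2 = 0  ✓
2 ≤ 7 ≤ 6 (triangle on l)  ✗
L = 4 + 2 + 7 = 13 (odd)

triangle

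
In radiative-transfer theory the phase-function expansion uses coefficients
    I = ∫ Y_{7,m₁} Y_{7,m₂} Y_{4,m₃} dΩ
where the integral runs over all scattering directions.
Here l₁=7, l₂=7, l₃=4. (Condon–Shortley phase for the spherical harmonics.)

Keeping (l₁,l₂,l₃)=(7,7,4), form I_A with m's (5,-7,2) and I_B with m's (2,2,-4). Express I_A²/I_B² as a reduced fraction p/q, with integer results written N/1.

1573/1764

l's match ⇒ only the (l;m) 3-j factors differ between A and B.
A: triangle coeff Δ(7,7,4) = 1/58198140; Σ_t [0,0]: t=0:+1/348364800 = 1/348364800; (3j)²=11/646 [(7 7 4; 5 -7 2)], sign=+1
B: triangle coeff Δ(7,7,4) = 1/58198140; Σ_t [5,5]: t=5:−1/8294400 = -1/8294400; (3j)²=882/46189 [(7 7 4; 2 2 -4)], sign=-1
I_A²/I_B² = (11/646)/(882/46189) = 1573/1764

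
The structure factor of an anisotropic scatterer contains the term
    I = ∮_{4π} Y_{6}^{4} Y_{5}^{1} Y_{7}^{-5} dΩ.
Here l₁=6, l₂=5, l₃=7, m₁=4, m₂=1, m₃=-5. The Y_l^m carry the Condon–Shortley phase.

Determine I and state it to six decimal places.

0.109766

Checks pass: Σm=0; 18 even; l₃=7∈[1,11].
(2·6+1)(2·5+1)(2·7+1) = 2145
Δ: 4! 8! 6! / 19! → 1/174594420
sum: t=0:+1/4147200 t=1:−1/207360 t=2:+1/82944 t=3:−1/207360 t=4:+1/4147200 = 1/345600
3j²(6 5 7; 0 0 0) = Δ·Π!·Σ² = 420/46189  (sign -1)
sum: t=0:+1/24883200 t=1:−1/3628800 t=2:+1/7741440 = -37/348364800
3j²(6 5 7; 4 1 -5) = Δ·Π!·Σ² = 1369/176358  (sign -1)
combine: 4πI² = 2145·420/46189·1369/176358 = 205350/1356277
take √, sign +1: I = 0.10976610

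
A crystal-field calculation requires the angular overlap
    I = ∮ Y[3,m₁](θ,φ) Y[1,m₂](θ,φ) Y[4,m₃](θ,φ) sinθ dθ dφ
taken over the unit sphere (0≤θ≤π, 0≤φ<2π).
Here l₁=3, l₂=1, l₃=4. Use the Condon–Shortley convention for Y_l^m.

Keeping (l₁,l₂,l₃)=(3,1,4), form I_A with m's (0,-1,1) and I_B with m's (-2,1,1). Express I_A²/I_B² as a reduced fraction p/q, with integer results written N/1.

Same 3,1,4: normalisation and zero-m 3j drop out of the ratio.
A: Δ: 0! 6! 2! / 9! → 1/252; sum: t=0:+1/72 = 1/72; 3j²(3 1 4; 0 -1 1) = Δ·Π!·Σ² = 5/126  (sign -1)
B: Δ: 0! 6! 2! / 9! → 1/252; sum: t=0:+1/240 = 1/240; 3j²(3 1 4; -2 1 1) = Δ·Π!·Σ² = 1/84  (sign -1)
I_A²/I_B² = (5/126)/(1/84) = 10/3

10/3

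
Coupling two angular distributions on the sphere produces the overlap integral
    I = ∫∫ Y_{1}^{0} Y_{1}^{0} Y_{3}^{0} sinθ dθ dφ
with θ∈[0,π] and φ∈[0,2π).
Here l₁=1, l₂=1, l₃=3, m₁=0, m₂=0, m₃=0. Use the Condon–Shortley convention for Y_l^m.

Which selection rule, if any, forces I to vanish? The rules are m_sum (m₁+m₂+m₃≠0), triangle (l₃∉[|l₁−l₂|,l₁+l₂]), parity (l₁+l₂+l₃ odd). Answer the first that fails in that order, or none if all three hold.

Σmᵢ = 0  ✓
l₃∈[|l₁−l₂|,l₁+l₂]=[0,2], have l₃=3  ✗
Σlᵢ = 5 ⇒ odd

triangle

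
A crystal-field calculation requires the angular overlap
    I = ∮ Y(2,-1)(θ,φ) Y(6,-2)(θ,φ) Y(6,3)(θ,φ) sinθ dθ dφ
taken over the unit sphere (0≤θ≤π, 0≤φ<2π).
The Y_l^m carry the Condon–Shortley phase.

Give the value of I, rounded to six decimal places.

Checks pass: Σm=0; 14 even; l₃=6∈[4,8].
(2·2+1)(2·6+1)(2·6+1) = 845
Δ: 2! 2! 10! / 15! → 1/90090
sum: t=0:+1/69120 t=1:−1/14400 t=2:+1/69120 = -7/172800
3j²(2 6 6; 0 0 0) = Δ·Π!·Σ² = 14/715  (sign -1)
sum: t=1:−1/60480 t=2:+1/161280 = -1/96768
3j²(2 6 6; -1 -2 3) = Δ·Π!·Σ² = 15/1001  (sign +1)
combine: 4πI² = 845·14/715·15/1001 = 30/121
take √, sign -1: I = -0.14046335

-0.140463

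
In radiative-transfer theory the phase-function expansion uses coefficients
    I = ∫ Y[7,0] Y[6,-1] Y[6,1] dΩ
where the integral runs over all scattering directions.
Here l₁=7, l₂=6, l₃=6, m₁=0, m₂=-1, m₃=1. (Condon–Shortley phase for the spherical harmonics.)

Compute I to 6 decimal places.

l₁+l₂+l₃=19 is odd: 3j(l;000)=0 ⇒ I=0

0.000000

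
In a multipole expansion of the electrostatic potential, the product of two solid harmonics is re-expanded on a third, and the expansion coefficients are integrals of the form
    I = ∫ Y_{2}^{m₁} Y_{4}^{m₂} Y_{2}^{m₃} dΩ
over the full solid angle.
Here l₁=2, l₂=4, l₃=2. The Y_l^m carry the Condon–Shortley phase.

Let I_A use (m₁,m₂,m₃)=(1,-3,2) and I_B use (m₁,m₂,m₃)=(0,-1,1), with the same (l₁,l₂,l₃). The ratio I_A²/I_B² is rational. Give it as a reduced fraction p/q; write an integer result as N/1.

l's match ⇒ only the (l;m) 3-j factors differ between A and B.
A: triangle coeff Δ(2,4,2) = 1/630; Σ_t [1,1]: t=1:−1/144 = -1/144; (3j)²=1/18 [(2 4 2; 1 -3 2)], sign=-1
B: triangle coeff Δ(2,4,2) = 1/630; Σ_t [2,2]: t=2:+1/24 = 1/24; (3j)²=1/21 [(2 4 2; 0 -1 1)], sign=-1
I_A²/I_B² = (1/18)/(1/21) = 7/6

7/6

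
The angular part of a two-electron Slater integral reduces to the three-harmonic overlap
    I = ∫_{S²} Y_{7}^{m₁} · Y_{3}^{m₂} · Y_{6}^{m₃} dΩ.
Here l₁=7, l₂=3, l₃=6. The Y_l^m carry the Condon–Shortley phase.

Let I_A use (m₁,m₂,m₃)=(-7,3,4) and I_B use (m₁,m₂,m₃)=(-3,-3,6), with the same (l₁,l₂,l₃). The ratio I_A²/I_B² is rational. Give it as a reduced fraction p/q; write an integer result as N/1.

91/6

Shared (l₁,l₂,l₃)=(7,3,6): N and (l;000)² cancel in I_A²/I_B².
A: Δ = 4!·10!·2!/17! = 1/2042040; Racah Σ t=4..4: t=4:+1/174182400 = 1/174182400; ⇒ 3j(7 3 6; -7 3 4)² = 1/136, sgn +1
B: Δ = 4!·10!·2!/17! = 1/2042040; Racah Σ t=0..0: t=0:+1/174182400 = 1/174182400; ⇒ 3j(7 3 6; -3 -3 6)² = 3/6188, sgn +1
I_A²/I_B² = (1/136)/(3/6188) = 91/6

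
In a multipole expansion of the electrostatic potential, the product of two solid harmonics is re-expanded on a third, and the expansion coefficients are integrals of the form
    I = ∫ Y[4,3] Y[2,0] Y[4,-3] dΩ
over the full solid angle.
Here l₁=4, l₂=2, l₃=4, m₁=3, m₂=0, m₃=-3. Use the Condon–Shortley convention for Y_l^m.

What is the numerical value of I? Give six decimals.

Rules hold: Σm=0, L=10 even, 2≤4≤6.
N = 9·5·9 = 405
Δ = 2!·6!·2!/11! = 1/13860
Racah Σ t=0..2: t=0:+1/192 t=1:−1/36 t=2:+1/192 = -5/288
⇒ 3j(4 2 4; 0 0 0)² = 20/693, sgn -1
Racah Σ t=0..1: t=0:+1/480 t=1:−1/720 = 1/1440
⇒ 3j(4 2 4; 3 0 -3)² = 7/1980, sgn -1
4πI² = N·(3j₀)²·(3jₘ)² = 5/121
I = +1·√(0.0413223/4π) = 0.05734392

0.057344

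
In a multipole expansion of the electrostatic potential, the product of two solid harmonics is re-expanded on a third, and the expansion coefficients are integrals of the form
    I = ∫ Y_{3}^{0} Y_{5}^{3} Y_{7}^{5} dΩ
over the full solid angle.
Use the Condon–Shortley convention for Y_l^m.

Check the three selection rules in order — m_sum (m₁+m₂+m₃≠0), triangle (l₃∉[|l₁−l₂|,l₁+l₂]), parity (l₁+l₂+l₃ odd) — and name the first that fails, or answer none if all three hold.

m₁+m₂+m₃ = 0 + 3 + 5 = 8  ✗
triangle: |3−5|=2 ≤ l₃=7 ≤ 3+5=8
parity: l₁+l₂+l₃ = 15 is odd

m_sum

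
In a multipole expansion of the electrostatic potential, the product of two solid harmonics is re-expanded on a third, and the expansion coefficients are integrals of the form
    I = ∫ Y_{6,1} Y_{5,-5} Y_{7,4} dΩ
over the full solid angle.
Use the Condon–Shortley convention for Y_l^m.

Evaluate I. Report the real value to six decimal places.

0.173745

m-sum 0 ✓  L=18 even ✓  1≤7≤11 ✓
Π(2lᵢ+1) = 13×11×15 = 2145
triangle coeff Δ(6,5,7) = 1/174594420
Σ_t [0,4]: t=0:+1/4147200 t=1:−1/207360 t=2:+1/82944 t=3:−1/207360 t=4:+1/4147200 = 1/345600
(3j)²=420/46189 [(6 5 7; 0 0 0)], sign=-1
Σ_t [0,0]: t=0:+1/12441600 = 1/12441600
(3j)²=245/12597 [(6 5 7; 1 -5 4)], sign=-1
⇒ 4πI² = 514500/1356277
I = (+1)√(514500/1356277/(4π)) = 0.17374550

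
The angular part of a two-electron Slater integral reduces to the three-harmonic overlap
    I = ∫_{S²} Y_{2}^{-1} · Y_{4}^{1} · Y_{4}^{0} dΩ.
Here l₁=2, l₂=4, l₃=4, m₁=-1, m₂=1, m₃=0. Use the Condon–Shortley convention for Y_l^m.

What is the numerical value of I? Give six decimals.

-0.044869

Rules hold: Σm=0, L=10 even, 2≤4≤6.
N = 5·9·9 = 405
Δ = 2!·2!·6!/11! = 1/13860
Racah Σ t=0..2: t=0:+1/192 t=1:−1/36 t=2:+1/192 = -5/288
⇒ 3j(2 4 4; 0 0 0)² = 20/693, sgn -1
Racah Σ t=1..2: t=1:−1/96 t=2:+1/72 = 1/288
⇒ 3j(2 4 4; -1 1 0)² = 1/462, sgn +1
4πI² = N·(3j₀)²·(3jₘ)² = 150/5929
I = -1·√(0.0252994/4π) = -0.04486937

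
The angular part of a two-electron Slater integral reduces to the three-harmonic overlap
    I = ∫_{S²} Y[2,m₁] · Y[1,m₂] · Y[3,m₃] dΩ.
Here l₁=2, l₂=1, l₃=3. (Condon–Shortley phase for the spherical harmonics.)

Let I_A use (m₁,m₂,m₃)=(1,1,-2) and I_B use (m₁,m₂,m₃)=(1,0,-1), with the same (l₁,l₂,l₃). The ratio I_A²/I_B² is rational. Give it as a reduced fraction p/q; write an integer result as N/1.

5/4

l's match ⇒ only the (l;m) 3-j factors differ between A and B.
A: triangle coeff Δ(2,1,3) = 1/105; Σ_t [0,0]: t=0:+1/12 = 1/12; (3j)²=2/21 [(2 1 3; 1 1 -2)], sign=-1
B: triangle coeff Δ(2,1,3) = 1/105; Σ_t [0,0]: t=0:+1/6 = 1/6; (3j)²=8/105 [(2 1 3; 1 0 -1)], sign=+1
I_A²/I_B² = (2/21)/(8/105) = 5/4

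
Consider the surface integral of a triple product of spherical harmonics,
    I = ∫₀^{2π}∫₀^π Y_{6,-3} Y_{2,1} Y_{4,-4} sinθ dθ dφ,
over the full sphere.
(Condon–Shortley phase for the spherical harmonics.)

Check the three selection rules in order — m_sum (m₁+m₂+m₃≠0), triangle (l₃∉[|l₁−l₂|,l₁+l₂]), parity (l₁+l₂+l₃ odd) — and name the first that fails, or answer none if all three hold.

m_sum

Σmᵢ = -6  ✗
l₃∈[|l₁−l₂|,l₁+l₂]=[4,8], have l₃=4
Σlᵢ = 12 ⇒ even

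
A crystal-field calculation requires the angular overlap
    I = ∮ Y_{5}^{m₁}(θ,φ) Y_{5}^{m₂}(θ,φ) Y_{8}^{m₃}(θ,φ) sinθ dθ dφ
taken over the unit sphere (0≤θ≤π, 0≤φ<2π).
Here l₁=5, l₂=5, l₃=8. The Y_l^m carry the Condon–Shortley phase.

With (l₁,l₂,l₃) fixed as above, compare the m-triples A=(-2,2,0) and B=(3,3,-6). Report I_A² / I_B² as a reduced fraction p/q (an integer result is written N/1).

289/429

l's match ⇒ only the (l;m) 3-j factors differ between A and B.
A: triangle coeff Δ(5,5,8) = 1/37413090; Σ_t [0,2]: t=0:+1/50803200 t=1:−1/2073600 t=2:+1/1036800 = 17/33868800; (3j)²=136/13585 [(5 5 8; -2 2 0)], sign=+1
B: triangle coeff Δ(5,5,8) = 1/37413090; Σ_t [0,2]: t=0:+1/116121600 t=1:−1/25401600 t=2:+1/116121600 = -1/45158400; (3j)²=24/1615 [(5 5 8; 3 3 -6)], sign=-1
I_A²/I_B² = (136/13585)/(24/1615) = 289/429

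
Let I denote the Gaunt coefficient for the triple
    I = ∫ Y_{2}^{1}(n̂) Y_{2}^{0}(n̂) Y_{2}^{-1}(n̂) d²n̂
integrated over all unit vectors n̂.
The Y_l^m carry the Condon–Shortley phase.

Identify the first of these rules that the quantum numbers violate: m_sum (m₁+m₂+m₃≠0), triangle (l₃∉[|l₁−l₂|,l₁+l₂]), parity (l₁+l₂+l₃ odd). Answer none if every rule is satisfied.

m₁+m₂+m₃ = 1 + 0 − 1 = 0  ✓
triangle: |2−2|=0 ≤ l₃=2 ≤ 2+2=4  ✓
parity: l₁+l₂+l₃ = 6 is even  ✓

none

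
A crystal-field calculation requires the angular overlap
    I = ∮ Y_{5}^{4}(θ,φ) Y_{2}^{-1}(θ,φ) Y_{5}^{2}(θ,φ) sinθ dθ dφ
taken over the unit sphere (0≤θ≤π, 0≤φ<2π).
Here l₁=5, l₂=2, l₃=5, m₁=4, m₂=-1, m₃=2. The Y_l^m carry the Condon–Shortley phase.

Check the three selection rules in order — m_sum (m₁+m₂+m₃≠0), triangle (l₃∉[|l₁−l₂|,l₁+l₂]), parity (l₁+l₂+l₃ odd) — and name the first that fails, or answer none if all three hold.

m_sum

m₁+m₂+m₃ = 4 − 1 + 2 = 5  ✗
triangle: |5−2|=3 ≤ l₃=5 ≤ 5+2=7
parity: l₁+l₂+l₃ = 12 is even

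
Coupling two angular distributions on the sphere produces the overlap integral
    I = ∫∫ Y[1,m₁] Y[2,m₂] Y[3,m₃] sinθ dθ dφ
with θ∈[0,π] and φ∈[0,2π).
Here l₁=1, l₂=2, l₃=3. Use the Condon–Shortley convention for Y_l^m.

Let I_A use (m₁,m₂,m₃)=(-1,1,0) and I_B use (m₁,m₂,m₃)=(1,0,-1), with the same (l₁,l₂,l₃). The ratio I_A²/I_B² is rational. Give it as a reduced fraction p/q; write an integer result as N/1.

1/2

l's match ⇒ only the (l;m) 3-j factors differ between A and B.
A: triangle coeff Δ(1,2,3) = 1/105; Σ_t [0,0]: t=0:+1/12 = 1/12; (3j)²=1/35 [(1 2 3; -1 1 0)], sign=-1
B: triangle coeff Δ(1,2,3) = 1/105; Σ_t [0,0]: t=0:+1/8 = 1/8; (3j)²=2/35 [(1 2 3; 1 0 -1)], sign=+1
I_A²/I_B² = (1/35)/(2/35) = 1/2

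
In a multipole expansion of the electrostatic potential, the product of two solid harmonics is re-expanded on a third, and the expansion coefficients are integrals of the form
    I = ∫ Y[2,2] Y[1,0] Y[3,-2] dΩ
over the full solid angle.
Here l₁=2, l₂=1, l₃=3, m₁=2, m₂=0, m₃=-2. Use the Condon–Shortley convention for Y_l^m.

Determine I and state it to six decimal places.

0.184674

Checks pass: Σm=0; 6 even; l₃=3∈[1,3].
(2·2+1)(2·1+1)(2·3+1) = 105
Δ: 0! 4! 2! / 7! → 1/105
sum: t=0:+1/4 = 1/4
3j²(2 1 3; 0 0 0) = Δ·Π!·Σ² = 3/35  (sign -1)
sum: t=0:+1/24 = 1/24
3j²(2 1 3; 2 0 -2) = Δ·Π!·Σ² = 1/21  (sign -1)
combine: 4πI² = 105·3/35·1/21 = 3/7
take √, sign +1: I = 0.18467439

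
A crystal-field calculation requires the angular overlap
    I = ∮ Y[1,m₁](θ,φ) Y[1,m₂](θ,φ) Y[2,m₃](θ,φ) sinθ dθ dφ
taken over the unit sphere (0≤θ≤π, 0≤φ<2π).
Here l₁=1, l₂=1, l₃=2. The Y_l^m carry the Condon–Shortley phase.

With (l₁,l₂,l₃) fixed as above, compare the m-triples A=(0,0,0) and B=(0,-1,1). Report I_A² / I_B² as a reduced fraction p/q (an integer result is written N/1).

Same 1,1,2: normalisation and zero-m 3j drop out of the ratio.
A: Δ: 0! 2! 2! / 5! → 1/30; sum: t=0:+1/1 = 1/1; 3j²(1 1 2; 0 0 0) = Δ·Π!·Σ² = 2/15  (sign +1)
B: Δ: 0! 2! 2! / 5! → 1/30; sum: t=0:+1/2 = 1/2; 3j²(1 1 2; 0 -1 1) = Δ·Π!·Σ² = 1/10  (sign -1)
I_A²/I_B² = (2/15)/(1/10) = 4/3

4/3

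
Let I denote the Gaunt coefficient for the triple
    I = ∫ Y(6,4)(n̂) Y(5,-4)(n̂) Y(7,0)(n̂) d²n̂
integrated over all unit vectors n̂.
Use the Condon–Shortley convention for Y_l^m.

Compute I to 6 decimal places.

m-sum 0 ✓  L=18 even ✓  1≤7≤11 ✓
Π(2lᵢ+1) = 13×11×15 = 2145
triangle coeff Δ(6,5,7) = 1/174594420
Σ_t [0,4]: t=0:+1/4147200 t=1:−1/207360 t=2:+1/82944 t=3:−1/207360 t=4:+1/4147200 = 1/345600
(3j)²=420/46189 [(6 5 7; 0 0 0)], sign=-1
Σ_t [0,1]: t=0:+1/4147200 t=1:−1/21772800 = 17/87091200
(3j)²=119/8151 [(6 5 7; 4 -4 0)], sign=-1
⇒ 4πI² = 14700/51623
I = (+1)√(14700/51623/(4π)) = 0.15053314

0.150533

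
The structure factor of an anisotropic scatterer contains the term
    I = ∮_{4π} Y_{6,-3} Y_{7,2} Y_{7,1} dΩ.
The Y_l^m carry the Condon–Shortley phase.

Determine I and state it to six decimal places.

-0.046059

Checks pass: Σm=0; 20 even; l₃=7∈[1,13].
(2·6+1)(2·7+1)(2·7+1) = 2925
Δ: 6! 6! 8! / 21! → 1/2444321880
sum: t=0:+1/2612736000 t=1:−1/20736000 t=2:+1/1658880 t=3:−1/746496 t=4:+1/1658880 t=5:−1/20736000 t=6:+1/2612736000 = -1/4354560
3j²(6 7 7; 0 0 0) = Δ·Π!·Σ² = 1000/138567  (sign +1)
sum: t=3:−1/37324800 t=4:+1/4147200 t=5:−1/3317760 t=6:+1/18662400 = -1/29859840
3j²(6 7 7; -3 2 1) = Δ·Π!·Σ² = 175/138567  (sign -1)
combine: 4πI² = 2925·1000/138567·175/138567 = 4375000/164109517
take √, sign -1: I = -0.04605929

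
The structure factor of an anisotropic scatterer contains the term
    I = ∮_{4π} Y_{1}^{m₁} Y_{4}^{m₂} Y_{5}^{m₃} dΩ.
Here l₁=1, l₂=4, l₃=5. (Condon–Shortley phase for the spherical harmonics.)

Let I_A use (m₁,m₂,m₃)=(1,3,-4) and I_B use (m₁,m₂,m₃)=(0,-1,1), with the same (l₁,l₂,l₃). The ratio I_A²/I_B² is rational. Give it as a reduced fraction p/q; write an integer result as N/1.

3/2

Shared (l₁,l₂,l₃)=(1,4,5): N and (l;000)² cancel in I_A²/I_B².
A: Δ = 0!·2!·8!/11! = 1/495; Racah Σ t=0..0: t=0:+1/10080 = 1/10080; ⇒ 3j(1 4 5; 1 3 -4)² = 4/55, sgn -1
B: Δ = 0!·2!·8!/11! = 1/495; Racah Σ t=0..0: t=0:+1/720 = 1/720; ⇒ 3j(1 4 5; 0 -1 1)² = 8/165, sgn +1
I_A²/I_B² = (4/55)/(8/165) = 3/2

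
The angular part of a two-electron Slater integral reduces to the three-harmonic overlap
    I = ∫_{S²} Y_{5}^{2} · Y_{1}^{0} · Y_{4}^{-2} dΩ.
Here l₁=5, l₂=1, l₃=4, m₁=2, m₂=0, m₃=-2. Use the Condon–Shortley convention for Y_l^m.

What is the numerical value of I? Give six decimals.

0.225034

Checks pass: Σm=0; 10 even; l₃=4∈[4,6].
(2·5+1)(2·1+1)(2·4+1) = 297
Δ: 2! 8! 0! / 11! → 1/495
sum: t=1:−1/576 = -1/576
3j²(5 1 4; 0 0 0) = Δ·Π!·Σ² = 5/99  (sign -1)
sum: t=1:−1/1440 = -1/1440
3j²(5 1 4; 2 0 -2) = Δ·Π!·Σ² = 7/165  (sign -1)
combine: 4πI² = 297·5/99·7/165 = 7/11
take √, sign +1: I = 0.22503380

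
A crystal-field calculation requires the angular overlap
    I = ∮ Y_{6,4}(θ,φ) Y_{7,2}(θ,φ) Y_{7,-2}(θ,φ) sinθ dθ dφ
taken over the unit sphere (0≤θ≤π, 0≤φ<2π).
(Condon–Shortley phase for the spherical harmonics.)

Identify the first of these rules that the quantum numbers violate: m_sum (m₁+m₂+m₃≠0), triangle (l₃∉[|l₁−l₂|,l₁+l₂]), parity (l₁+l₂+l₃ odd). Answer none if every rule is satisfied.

azimuthal sum: 4 + 2 − 2 = 4  ✗
1 ≤ 7 ≤ 13 (triangle on l)
L = 6 + 7 + 7 = 20 (even)

m_sum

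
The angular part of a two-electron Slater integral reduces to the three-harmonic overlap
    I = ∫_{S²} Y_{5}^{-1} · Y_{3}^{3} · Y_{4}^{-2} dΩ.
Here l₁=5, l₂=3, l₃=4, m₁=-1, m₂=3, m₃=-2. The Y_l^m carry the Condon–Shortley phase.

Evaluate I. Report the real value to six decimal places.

0.143662

Checks pass: Σm=0; 12 even; l₃=4∈[2,8].
(2·5+1)(2·3+1)(2·4+1) = 693
Δ: 4! 6! 2! / 13! → 1/180180
sum: t=1:−1/576 t=2:+1/144 t=3:−1/576 = 1/288
3j²(5 3 4; 0 0 0) = Δ·Π!·Σ² = 20/1001  (sign +1)
sum: t=4:+1/2304 = 1/2304
3j²(5 3 4; -1 3 -2) = Δ·Π!·Σ² = 75/4004  (sign +1)
combine: 4πI² = 693·20/1001·75/4004 = 3375/13013
take √, sign +1: I = 0.14366244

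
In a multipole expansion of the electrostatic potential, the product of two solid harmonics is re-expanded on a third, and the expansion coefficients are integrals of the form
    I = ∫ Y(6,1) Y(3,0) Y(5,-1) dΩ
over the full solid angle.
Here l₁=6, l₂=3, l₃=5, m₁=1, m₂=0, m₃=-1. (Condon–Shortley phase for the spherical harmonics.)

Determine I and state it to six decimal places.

-0.123080

Checks pass: Σm=0; 14 even; l₃=5∈[3,9].
(2·6+1)(2·3+1)(2·5+1) = 1001
Δ: 4! 8! 2! / 15! → 1/675675
sum: t=1:−1/8640 t=2:+1/2304 t=3:−1/8640 = 7/34560
3j²(6 3 5; 0 0 0) = Δ·Π!·Σ² = 7/429  (sign -1)
sum: t=1:−1/6912 t=2:+1/2880 t=3:−1/17280 = 1/6912
3j²(6 3 5; 1 0 -1) = Δ·Π!·Σ² = 5/429  (sign +1)
combine: 4πI² = 1001·7/429·5/429 = 245/1287
take √, sign -1: I = -0.12308038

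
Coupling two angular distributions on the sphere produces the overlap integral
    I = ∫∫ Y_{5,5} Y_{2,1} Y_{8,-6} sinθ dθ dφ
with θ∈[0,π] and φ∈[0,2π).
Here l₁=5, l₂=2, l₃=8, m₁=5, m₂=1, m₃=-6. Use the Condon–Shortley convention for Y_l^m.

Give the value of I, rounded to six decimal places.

0.000000

l₃=8 ∉ [3,7] — triangle fails ⇒ I = 0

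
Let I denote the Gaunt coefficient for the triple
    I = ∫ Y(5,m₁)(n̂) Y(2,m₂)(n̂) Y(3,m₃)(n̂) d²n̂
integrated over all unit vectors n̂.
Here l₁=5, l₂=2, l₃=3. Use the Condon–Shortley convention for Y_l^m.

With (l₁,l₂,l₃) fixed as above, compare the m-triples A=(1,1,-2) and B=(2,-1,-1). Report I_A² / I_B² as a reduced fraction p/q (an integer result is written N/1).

Same 5,2,3: normalisation and zero-m 3j drop out of the ratio.
A: Δ: 4! 6! 0! / 11! → 1/2310; sum: t=3:−1/720 = -1/720; 3j²(5 2 3; 1 1 -2) = Δ·Π!·Σ² = 4/385  (sign +1)
B: Δ: 4! 6! 0! / 11! → 1/2310; sum: t=1:−1/288 = -1/288; 3j²(5 2 3; 2 -1 -1) = Δ·Π!·Σ² = 1/22  (sign -1)
I_A²/I_B² = (4/385)/(1/22) = 8/35

8/35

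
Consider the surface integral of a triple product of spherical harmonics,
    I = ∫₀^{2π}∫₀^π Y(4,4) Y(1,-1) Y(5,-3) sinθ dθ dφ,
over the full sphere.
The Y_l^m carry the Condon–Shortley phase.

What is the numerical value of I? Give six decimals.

m-sum 0 ✓  L=10 even ✓  3≤5≤5 ✓
Π(2lᵢ+1) = 9×3×11 = 297
triangle coeff Δ(4,1,5) = 1/495
Σ_t [0,0]: t=0:+1/576 = 1/576
(3j)²=5/99 [(4 1 5; 0 0 0)], sign=-1
Σ_t [0,0]: t=0:+1/80640 = 1/80640
(3j)²=1/495 [(4 1 5; 4 -1 -3)], sign=+1
⇒ 4πI² = 1/33
I = (-1)√(1/33/(4π)) = -0.04910640

-0.049106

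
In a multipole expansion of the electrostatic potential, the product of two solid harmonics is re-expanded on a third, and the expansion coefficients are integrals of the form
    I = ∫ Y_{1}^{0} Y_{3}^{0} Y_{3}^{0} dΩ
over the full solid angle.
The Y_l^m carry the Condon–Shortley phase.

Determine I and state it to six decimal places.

0.000000

Σlᵢ=7 odd — θ-integrand is odd under cosθ→−cosθ; I=0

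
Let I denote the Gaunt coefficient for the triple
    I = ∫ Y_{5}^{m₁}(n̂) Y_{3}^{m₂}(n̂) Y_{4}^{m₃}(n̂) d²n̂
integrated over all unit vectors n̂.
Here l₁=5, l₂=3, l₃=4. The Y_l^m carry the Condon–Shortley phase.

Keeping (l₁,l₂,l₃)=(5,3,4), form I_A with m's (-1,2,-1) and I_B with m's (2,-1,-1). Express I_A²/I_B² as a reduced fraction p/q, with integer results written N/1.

3125/3584

l's match ⇒ only the (l;m) 3-j factors differ between A and B.
A: triangle coeff Δ(5,3,4) = 1/180180; Σ_t [3,4]: t=3:−1/432 t=4:+1/1152 = -5/3456; (3j)²=625/36036 [(5 3 4; -1 2 -1)], sign=+1
B: triangle coeff Δ(5,3,4) = 1/180180; Σ_t [0,2]: t=0:+1/1728 t=1:−1/288 t=2:+1/960 = -1/540; (3j)²=128/6435 [(5 3 4; 2 -1 -1)], sign=+1
I_A²/I_B² = (625/36036)/(128/6435) = 3125/3584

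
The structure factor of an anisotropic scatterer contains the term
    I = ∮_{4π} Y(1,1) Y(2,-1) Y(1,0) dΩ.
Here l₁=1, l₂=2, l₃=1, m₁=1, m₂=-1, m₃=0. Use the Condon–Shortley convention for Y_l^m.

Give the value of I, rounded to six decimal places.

-0.218510

m-sum 0 ✓  L=4 even ✓  1≤1≤3 ✓
Π(2lᵢ+1) = 3×5×3 = 45
triangle coeff Δ(1,2,1) = 1/30
Σ_t [1,1]: t=1:−1/1 = -1/1
(3j)²=2/15 [(1 2 1; 0 0 0)], sign=+1
Σ_t [0,0]: t=0:+1/2 = 1/2
(3j)²=1/10 [(1 2 1; 1 -1 0)], sign=-1
⇒ 4πI² = 3/5
I = (-1)√(3/5/(4π)) = -0.21850969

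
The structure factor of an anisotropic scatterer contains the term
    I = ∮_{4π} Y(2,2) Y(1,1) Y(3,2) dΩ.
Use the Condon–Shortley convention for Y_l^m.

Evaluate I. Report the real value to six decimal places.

Σmᵢ = 5 ≠ 0, so the φ-integral vanishes; I = 0

0.000000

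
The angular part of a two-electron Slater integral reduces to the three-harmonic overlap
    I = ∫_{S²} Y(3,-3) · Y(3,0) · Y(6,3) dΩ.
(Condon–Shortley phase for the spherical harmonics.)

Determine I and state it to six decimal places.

-0.108647

m-sum 0 ✓  L=12 even ✓  0≤6≤6 ✓
Π(2lᵢ+1) = 7×7×13 = 637
triangle coeff Δ(3,3,6) = 1/12012
Σ_t [0,0]: t=0:+1/1296 = 1/1296
(3j)²=100/3003 [(3 3 6; 0 0 0)], sign=+1
Σ_t [0,0]: t=0:+1/25920 = 1/25920
(3j)²=1/143 [(3 3 6; -3 0 3)], sign=-1
⇒ 4πI² = 700/4719
I = (-1)√(700/4719/(4π)) = -0.10864734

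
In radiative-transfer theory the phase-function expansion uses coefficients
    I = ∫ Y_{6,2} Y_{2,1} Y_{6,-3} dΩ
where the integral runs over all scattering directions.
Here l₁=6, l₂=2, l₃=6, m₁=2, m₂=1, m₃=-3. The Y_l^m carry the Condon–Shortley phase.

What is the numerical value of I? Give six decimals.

Rules hold: Σm=0, L=14 even, 4≤6≤8.
N = 13·5·13 = 845
Δ = 2!·10!·2!/15! = 1/90090
Racah Σ t=0..2: t=0:+1/69120 t=1:−1/14400 t=2:+1/69120 = -7/172800
⇒ 3j(6 2 6; 0 0 0)² = 14/715, sgn -1
Racah Σ t=1..2: t=1:−1/60480 t=2:+1/161280 = -1/96768
⇒ 3j(6 2 6; 2 1 -3)² = 15/1001, sgn +1
4πI² = N·(3j₀)²·(3jₘ)² = 30/121
I = -1·√(0.247934/4π) = -0.14046335

-0.140463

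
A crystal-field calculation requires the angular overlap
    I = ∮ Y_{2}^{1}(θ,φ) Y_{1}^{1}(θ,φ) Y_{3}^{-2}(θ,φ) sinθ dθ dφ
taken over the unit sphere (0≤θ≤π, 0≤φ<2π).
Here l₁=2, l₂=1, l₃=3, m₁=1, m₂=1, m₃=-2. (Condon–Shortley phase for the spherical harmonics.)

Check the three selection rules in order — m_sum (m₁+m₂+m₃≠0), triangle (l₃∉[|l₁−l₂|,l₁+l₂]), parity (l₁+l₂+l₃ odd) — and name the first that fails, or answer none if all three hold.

m₁+m₂+m₃ = 1 + 1 − 2 = 0  ✓
triangle: |2−1|=1 ≤ l₃=3 ≤ 2+1=3  ✓
parity: l₁+l₂+l₃ = 6 is even  ✓

none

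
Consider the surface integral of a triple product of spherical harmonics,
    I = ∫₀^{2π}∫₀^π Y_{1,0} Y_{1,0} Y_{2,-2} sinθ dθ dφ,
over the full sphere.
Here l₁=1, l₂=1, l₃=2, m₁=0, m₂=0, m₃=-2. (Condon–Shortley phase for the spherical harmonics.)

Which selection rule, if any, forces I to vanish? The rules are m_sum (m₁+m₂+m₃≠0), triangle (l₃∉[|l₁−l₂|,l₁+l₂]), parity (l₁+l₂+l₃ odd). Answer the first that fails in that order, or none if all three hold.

Σmᵢ = -2  ✗
l₃∈[|l₁−l₂|,l₁+l₂]=[0,2], have l₃=2
Σlᵢ = 4 ⇒ even

m_sum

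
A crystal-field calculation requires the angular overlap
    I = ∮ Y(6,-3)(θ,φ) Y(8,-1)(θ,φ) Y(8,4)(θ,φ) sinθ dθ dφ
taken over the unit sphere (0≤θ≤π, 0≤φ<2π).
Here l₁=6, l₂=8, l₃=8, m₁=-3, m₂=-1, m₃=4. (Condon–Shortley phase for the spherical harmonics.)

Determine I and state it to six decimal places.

-0.114988

Checks pass: Σm=0; 22 even; l₃=8∈[2,14].
(2·6+1)(2·8+1)(2·8+1) = 3757
Δ: 6! 6! 10! / 23! → 1/13742520792
sum: t=0:+1/41803776000 t=1:−1/435456000 t=2:+1/39813120 t=3:−1/18662400 t=4:+1/39813120 t=5:−1/435456000 t=6:+1/41803776000 = -11/1393459200
3j²(6 8 8; 0 0 0) = Δ·Π!·Σ² = 600/96577  (sign -1)
sum: t=3:−1/447897600 t=4:+1/174182400 t=5:−1/464486400 t=6:+1/9405849600 = 11/7524679680
3j²(6 8 8; -3 -1 4) = Δ·Π!·Σ² = 1375/193154  (sign +1)
combine: 4πI² = 3757·600/96577·1375/193154 = 412500/2482597
take √, sign -1: I = -0.11498837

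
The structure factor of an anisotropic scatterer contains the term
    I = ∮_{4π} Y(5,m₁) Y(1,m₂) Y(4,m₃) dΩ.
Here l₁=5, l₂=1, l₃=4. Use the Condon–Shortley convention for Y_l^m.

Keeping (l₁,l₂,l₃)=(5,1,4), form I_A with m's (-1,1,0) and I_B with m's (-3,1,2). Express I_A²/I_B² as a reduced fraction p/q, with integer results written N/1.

15/28

Shared (l₁,l₂,l₃)=(5,1,4): N and (l;000)² cancel in I_A²/I_B².
A: Δ = 2!·8!·0!/11! = 1/495; Racah Σ t=2..2: t=2:+1/1152 = 1/1152; ⇒ 3j(5 1 4; -1 1 0)² = 1/33, sgn +1
B: Δ = 2!·8!·0!/11! = 1/495; Racah Σ t=2..2: t=2:+1/2880 = 1/2880; ⇒ 3j(5 1 4; -3 1 2)² = 28/495, sgn +1
I_A²/I_B² = (1/33)/(28/495) = 15/28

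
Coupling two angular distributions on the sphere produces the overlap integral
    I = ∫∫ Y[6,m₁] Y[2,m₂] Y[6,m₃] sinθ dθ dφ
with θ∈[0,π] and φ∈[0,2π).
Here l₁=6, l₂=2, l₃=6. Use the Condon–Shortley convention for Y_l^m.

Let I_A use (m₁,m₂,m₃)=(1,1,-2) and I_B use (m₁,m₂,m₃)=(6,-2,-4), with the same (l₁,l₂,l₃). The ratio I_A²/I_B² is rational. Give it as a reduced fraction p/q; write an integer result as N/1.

15/11

Same 6,2,6: normalisation and zero-m 3j drop out of the ratio.
A: Δ: 2! 10! 2! / 15! → 1/90090; sum: t=1:−1/34560 t=2:+1/60480 = -1/80640; 3j²(6 2 6; 1 1 -2) = Δ·Π!·Σ² = 6/1001  (sign -1)
B: Δ: 2! 10! 2! / 15! → 1/90090; sum: t=0:+1/14515200 = 1/14515200; 3j²(6 2 6; 6 -2 -4) = Δ·Π!·Σ² = 2/455  (sign +1)
I_A²/I_B² = (6/1001)/(2/455) = 15/11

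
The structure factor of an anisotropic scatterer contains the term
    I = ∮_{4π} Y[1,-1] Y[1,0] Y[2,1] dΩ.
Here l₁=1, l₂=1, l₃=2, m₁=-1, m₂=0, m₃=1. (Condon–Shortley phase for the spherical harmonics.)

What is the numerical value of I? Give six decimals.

-0.218510

m-sum 0 ✓  L=4 even ✓  0≤2≤2 ✓
Π(2lᵢ+1) = 3×3×5 = 45
triangle coeff Δ(1,1,2) = 1/30
Σ_t [0,0]: t=0:+1/1 = 1/1
(3j)²=2/15 [(1 1 2; 0 0 0)], sign=+1
Σ_t [0,0]: t=0:+1/2 = 1/2
(3j)²=1/10 [(1 1 2; -1 0 1)], sign=-1
⇒ 4πI² = 3/5
I = (-1)√(3/5/(4π)) = -0.21850969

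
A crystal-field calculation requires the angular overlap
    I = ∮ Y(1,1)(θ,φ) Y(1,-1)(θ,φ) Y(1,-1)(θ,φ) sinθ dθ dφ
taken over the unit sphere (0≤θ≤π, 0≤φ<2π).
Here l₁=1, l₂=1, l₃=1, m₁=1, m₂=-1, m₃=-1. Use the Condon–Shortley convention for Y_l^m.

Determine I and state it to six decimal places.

0.000000

1 − 1 − 1 = -1 ≠ 0: azimuthal integral kills it; I = 0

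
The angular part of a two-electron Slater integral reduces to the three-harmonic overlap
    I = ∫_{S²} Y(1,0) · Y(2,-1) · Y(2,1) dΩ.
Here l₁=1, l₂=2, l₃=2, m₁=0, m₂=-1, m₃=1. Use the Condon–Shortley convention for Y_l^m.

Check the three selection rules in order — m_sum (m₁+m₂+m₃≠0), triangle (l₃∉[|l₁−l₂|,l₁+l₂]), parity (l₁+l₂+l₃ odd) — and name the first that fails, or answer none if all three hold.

parity

azimuthal sum: 0 − 1 + 1 = 0  ✓
1 ≤ 2 ≤ 3 (triangle on l)  ✓
L = 1 + 2 + 2 = 5 (odd)  ✗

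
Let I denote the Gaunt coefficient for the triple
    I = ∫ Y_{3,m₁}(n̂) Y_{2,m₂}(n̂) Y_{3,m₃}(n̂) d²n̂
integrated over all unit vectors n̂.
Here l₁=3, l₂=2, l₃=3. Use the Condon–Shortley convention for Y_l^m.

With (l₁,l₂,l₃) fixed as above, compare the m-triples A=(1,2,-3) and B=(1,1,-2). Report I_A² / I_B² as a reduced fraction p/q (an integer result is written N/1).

Same 3,2,3: normalisation and zero-m 3j drop out of the ratio.
A: Δ: 2! 4! 2! / 9! → 1/3780; sum: t=2:+1/96 = 1/96; 3j²(3 2 3; 1 2 -3) = Δ·Π!·Σ² = 1/42  (sign +1)
B: Δ: 2! 4! 2! / 9! → 1/3780; sum: t=1:−1/12 t=2:+1/48 = -1/16; 3j²(3 2 3; 1 1 -2) = Δ·Π!·Σ² = 1/28  (sign +1)
I_A²/I_B² = (1/42)/(1/28) = 2/3

2/3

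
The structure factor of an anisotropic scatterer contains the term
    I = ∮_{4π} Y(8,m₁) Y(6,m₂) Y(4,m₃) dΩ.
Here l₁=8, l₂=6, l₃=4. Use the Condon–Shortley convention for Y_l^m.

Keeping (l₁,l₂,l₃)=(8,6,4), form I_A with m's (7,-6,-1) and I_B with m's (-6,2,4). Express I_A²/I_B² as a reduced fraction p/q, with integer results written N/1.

33/28

Shared (l₁,l₂,l₃)=(8,6,4): N and (l;000)² cancel in I_A²/I_B².
A: Δ = 10!·6!·2!/19! = 1/23279256; Racah Σ t=0..0: t=0:+1/870912000 = 1/870912000; ⇒ 3j(8 6 4; 7 -6 -1)² = 33/1292, sgn -1
B: Δ = 10!·6!·2!/19! = 1/23279256; Racah Σ t=8..8: t=8:+1/116121600 = 1/116121600; ⇒ 3j(8 6 4; -6 2 4)² = 7/323, sgn +1
I_A²/I_B² = (33/1292)/(7/323) = 33/28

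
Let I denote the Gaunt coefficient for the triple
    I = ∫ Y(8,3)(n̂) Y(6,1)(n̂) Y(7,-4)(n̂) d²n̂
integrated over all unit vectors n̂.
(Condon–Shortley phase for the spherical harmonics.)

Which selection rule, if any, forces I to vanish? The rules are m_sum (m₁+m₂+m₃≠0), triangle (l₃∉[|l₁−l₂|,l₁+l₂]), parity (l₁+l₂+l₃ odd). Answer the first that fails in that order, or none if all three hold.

m₁+m₂+m₃ = 3 + 1 − 4 = 0  ✓
triangle: |8−6|=2 ≤ l₃=7 ≤ 8+6=14  ✓
parity: l₁+l₂+l₃ = 21 is odd  ✗

parity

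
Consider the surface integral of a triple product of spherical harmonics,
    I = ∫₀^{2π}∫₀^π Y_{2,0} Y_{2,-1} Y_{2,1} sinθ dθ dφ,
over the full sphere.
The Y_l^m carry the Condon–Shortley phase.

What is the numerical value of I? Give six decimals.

m-sum 0 ✓  L=6 even ✓  0≤2≤4 ✓
Π(2lᵢ+1) = 5×5×5 = 125
triangle coeff Δ(2,2,2) = 1/630
Σ_t [0,2]: t=0:+1/8 t=1:−1/1 t=2:+1/8 = -3/4
(3j)²=2/35 [(2 2 2; 0 0 0)], sign=-1
Σ_t [0,1]: t=0:+1/4 t=1:−1/2 = -1/4
(3j)²=1/70 [(2 2 2; 0 -1 1)], sign=+1
⇒ 4πI² = 5/49
I = (-1)√(5/49/(4π)) = -0.09011188

-0.090112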